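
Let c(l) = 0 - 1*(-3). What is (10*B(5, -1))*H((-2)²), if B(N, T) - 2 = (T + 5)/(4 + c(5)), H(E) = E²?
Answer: 2880/7 ≈ 411.43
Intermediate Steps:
c(l) = 3 (c(l) = 0 + 3 = 3)
B(N, T) = 19/7 + T/7 (B(N, T) = 2 + (T + 5)/(4 + 3) = 2 + (5 + T)/7 = 2 + (5 + T)*(⅐) = 2 + (5/7 + T/7) = 19/7 + T/7)
(10*B(5, -1))*H((-2)²) = (10*(19/7 + (⅐)*(-1)))*((-2)²)² = (10*(19/7 - ⅐))*4² = (10*(18/7))*16 = (180/7)*16 = 2880/7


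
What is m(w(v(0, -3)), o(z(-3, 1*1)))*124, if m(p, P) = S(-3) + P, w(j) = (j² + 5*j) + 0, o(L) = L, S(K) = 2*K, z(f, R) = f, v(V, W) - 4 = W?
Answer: -1116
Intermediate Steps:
v(V, W) = 4 + W
w(j) = j² + 5*j
m(p, P) = -6 + P (m(p, P) = 2*(-3) + P = -6 + P)
m(w(v(0, -3)), o(z(-3, 1*1)))*124 = (-6 - 3)*124 = -9*124 = -1116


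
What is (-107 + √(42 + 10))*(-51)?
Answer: 5457 - 102*√13 ≈ 5089.2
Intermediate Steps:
(-107 + √(42 + 10))*(-51) = (-107 + √52)*(-51) = (-107 + 2*√13)*(-51) = 5457 - 102*√13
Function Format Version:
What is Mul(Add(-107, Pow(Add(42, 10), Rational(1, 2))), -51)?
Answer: Add(5457, Mul(-102, Pow(13, Rational(1, 2)))) ≈ 5089.2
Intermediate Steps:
Mul(Add(-107, Pow(Add(42, 10), Rational(1, 2))), -51) = Mul(Add(-107, Pow(52, Rational(1, 2))), -51) = Mul(Add(-107, Mul(2, Pow(13, Rational(1, 2)))), -51) = Add(5457, Mul(-102, Pow(13, Rational(1, 2))))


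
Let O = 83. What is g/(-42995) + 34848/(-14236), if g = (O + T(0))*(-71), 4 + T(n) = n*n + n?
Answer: -354610009/153019205 ≈ -2.3174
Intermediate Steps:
T(n) = -4 + n + n² (T(n) = -4 + (n*n + n) = -4 + (n² + n) = -4 + (n + n²) = -4 + n + n²)
g = -5609 (g = (83 + (-4 + 0 + 0²))*(-71) = (83 + (-4 + 0 + 0))*(-71) = (83 - 4)*(-71) = 79*(-71) = -5609)
g/(-42995) + 34848/(-14236) = -5609/(-42995) + 34848/(-14236) = -5609*(-1/42995) + 34848*(-1/14236) = 5609/42995 - 8712/3559 = -354610009/153019205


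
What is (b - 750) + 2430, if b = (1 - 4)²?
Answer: 1689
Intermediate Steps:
b = 9 (b = (-3)² = 9)
(b - 750) + 2430 = (9 - 750) + 2430 = -741 + 2430 = 1689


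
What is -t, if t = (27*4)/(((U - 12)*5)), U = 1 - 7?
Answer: 6/5 ≈ 1.2000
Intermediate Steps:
U = -6
t = -6/5 (t = (27*4)/(((-6 - 12)*5)) = 108/((-18*5)) = 108/(-90) = 108*(-1/90) = -6/5 ≈ -1.2000)
-t = -1*(-6/5) = 6/5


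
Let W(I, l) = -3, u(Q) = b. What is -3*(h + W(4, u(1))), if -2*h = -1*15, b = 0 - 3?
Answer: -27/2 ≈ -13.500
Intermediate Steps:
b = -3
u(Q) = -3
h = 15/2 (h = -(-1)*15/2 = -1/2*(-15) = 15/2 ≈ 7.5000)
-3*(h + W(4, u(1))) = -3*(15/2 - 3) = -3*9/2 = -27/2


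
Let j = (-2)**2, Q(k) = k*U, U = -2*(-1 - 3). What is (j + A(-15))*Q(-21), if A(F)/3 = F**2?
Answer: -114072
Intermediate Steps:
U = 8 (U = -2*(-4) = 8)
A(F) = 3*F**2
Q(k) = 8*k (Q(k) = k*8 = 8*k)
j = 4
(j + A(-15))*Q(-21) = (4 + 3*(-15)**2)*(8*(-21)) = (4 + 3*225)*(-168) = (4 + 675)*(-168) = 679*(-168) = -114072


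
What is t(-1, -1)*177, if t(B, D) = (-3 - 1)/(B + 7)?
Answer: -118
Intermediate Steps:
t(B, D) = -4/(7 + B)
t(-1, -1)*177 = -4/(7 - 1)*177 = -4/6*177 = -4*⅙*177 = -⅔*177 = -118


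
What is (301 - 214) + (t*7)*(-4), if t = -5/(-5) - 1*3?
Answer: 143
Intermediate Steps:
t = -2 (t = -5*(-⅕) - 3 = 1 - 3 = -2)
(301 - 214) + (t*7)*(-4) = (301 - 214) - 2*7*(-4) = 87 - 14*(-4) = 87 + 56 = 143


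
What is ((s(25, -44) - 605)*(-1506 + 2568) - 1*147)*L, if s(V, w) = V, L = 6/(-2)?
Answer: 1848321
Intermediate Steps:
L = -3 (L = 6*(-½) = -3)
((s(25, -44) - 605)*(-1506 + 2568) - 1*147)*L = ((25 - 605)*(-1506 + 2568) - 1*147)*(-3) = (-580*1062 - 147)*(-3) = (-615960 - 147)*(-3) = -616107*(-3) = 1848321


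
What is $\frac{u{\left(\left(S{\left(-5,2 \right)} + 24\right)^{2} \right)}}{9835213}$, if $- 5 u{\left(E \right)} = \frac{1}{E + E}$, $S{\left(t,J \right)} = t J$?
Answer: $- \frac{1}{19277017480} \approx -5.1875 \cdot 10^{-11}$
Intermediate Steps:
$S{\left(t,J \right)} = J t$
$u{\left(E \right)} = - \frac{1}{10 E}$ ($u{\left(E \right)} = - \frac{1}{5 \left(E + E\right)} = - \frac{1}{5 \cdot 2 E} = - \frac{\frac{1}{2} \frac{1}{E}}{5} = - \frac{1}{10 E}$)
$\frac{u{\left(\left(S{\left(-5,2 \right)} + 24\right)^{2} \right)}}{9835213} = \frac{\left(- \frac{1}{10}\right) \frac{1}{\left(2 \left(-5\right) + 24\right)^{2}}}{9835213} = - \frac{1}{10 \left(-10 + 24\right)^{2}} \cdot \frac{1}{9835213} = - \frac{1}{10 \cdot 14^{2}} \cdot \frac{1}{9835213} = - \frac{1}{10 \cdot 196} \cdot \frac{1}{9835213} = \left(- \frac{1}{10}\right) \frac{1}{196} \cdot \frac{1}{9835213} = \left(- \frac{1}{1960}\right) \frac{1}{9835213} = - \frac{1}{19277017480}$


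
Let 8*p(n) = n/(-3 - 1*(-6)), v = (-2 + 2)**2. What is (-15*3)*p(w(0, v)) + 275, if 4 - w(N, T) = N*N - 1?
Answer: 2125/8 ≈ 265.63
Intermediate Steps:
v = 0 (v = 0**2 = 0)
w(N, T) = 5 - N**2 (w(N, T) = 4 - (N*N - 1) = 4 - (N**2 - 1) = 4 - (-1 + N**2) = 4 + (1 - N**2) = 5 - N**2)
p(n) = n/24 (p(n) = (n/(-3 - 1*(-6)))/8 = (n/(-3 + 6))/8 = (n/3)/8 = n/24)
(-15*3)*p(w(0, v)) + 275 = (-15*3)*((5 - 1*0**2)/24) + 275 = -15*(5 - 1*0)/8 + 275 = -15*(5 + 0)/8 + 275 = -15*5/8 + 275 = -45*5/24 + 275 = -75/8 + 275 = 2125/8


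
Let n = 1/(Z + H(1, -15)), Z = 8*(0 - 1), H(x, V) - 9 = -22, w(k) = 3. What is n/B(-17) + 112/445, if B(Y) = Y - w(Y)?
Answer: 9497/37380 ≈ 0.25407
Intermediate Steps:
H(x, V) = -13 (H(x, V) = 9 - 22 = -13)
Z = -8 (Z = 8*(-1) = -8)
n = -1/21 (n = 1/(-8 - 13) = 1/(-21) = -1/21 ≈ -0.047619)
B(Y) = -3 + Y (B(Y) = Y - 1*3 = Y - 3 = -3 + Y)
n/B(-17) + 112/445 = -1/(21*(-3 - 17)) + 112/445 = -1/21/(-20) + 112*(1/445) = -1/21*(-1/20) + 112/445 = 1/420 + 112/445 = 9497/37380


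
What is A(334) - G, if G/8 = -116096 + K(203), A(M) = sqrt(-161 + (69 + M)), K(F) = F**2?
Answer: 599096 + 11*sqrt(2) ≈ 5.9911e+5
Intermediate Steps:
A(M) = sqrt(-92 + M)
G = -599096 (G = 8*(-116096 + 203**2) = 8*(-116096 + 41209) = 8*(-74887) = -599096)
A(334) - G = sqrt(-92 + 334) - 1*(-599096) = sqrt(242) + 599096 = 11*sqrt(2) + 599096 = 599096 + 11*sqrt(2)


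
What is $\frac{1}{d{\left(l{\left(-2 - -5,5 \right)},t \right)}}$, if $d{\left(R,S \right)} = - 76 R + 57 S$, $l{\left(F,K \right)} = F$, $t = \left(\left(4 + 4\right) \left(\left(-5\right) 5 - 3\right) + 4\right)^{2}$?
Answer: $\frac{1}{2758572} \approx 3.6251 \cdot 10^{-7}$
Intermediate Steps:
$t = 48400$ ($t = \left(8 \left(-25 - 3\right) + 4\right)^{2} = \left(8 \left(-28\right) + 4\right)^{2} = \left(-224 + 4\right)^{2} = \left(-220\right)^{2} = 48400$)
$\frac{1}{d{\left(l{\left(-2 - -5,5 \right)},t \right)}} = \frac{1}{- 76 \left(-2 - -5\right) + 57 \cdot 48400} = \frac{1}{- 76 \left(-2 + 5\right) + 2758800} = \frac{1}{\left(-76\right) 3 + 2758800} = \frac{1}{-228 + 2758800} = \frac{1}{2758572}$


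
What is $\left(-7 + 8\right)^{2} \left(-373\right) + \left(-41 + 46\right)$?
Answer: $-368$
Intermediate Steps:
$\left(-7 + 8\right)^{2} \left(-373\right) + \left(-41 + 46\right) = 1^{2} \left(-373\right) + 5 = 1 \left(-373\right) + 5 = -373 + 5 = -368$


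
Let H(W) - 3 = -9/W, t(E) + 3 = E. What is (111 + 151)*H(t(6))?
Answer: 0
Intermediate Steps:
t(E) = -3 + E
H(W) = 3 - 9/W
(111 + 151)*H(t(6)) = (111 + 151)*(3 - 9/(-3 + 6)) = 262*(3 - 9/3) = 262*(3 - 9*⅓) = 262*(3 - 3) = 262*0 = 0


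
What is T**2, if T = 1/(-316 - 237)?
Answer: 1/305809 ≈ 3.2700e-6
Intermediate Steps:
T = -1/553 (T = 1/(-553) = -1/553 ≈ -0.0018083)
T**2 = (-1/553)**2 = 1/305809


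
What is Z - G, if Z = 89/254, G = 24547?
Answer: -6234849/254 ≈ -24547.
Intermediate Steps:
Z = 89/254 (Z = 89*(1/254) = 89/254 ≈ 0.35039)
Z - G = 89/254 - 1*24547 = 89/254 - 24547 = -6234849/254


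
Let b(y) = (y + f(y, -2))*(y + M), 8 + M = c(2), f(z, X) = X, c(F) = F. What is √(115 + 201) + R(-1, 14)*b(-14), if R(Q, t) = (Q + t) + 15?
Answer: 8960 + 2*√79 ≈ 8977.8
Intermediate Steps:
M = -6 (M = -8 + 2 = -6)
b(y) = (-6 + y)*(-2 + y) (b(y) = (y - 2)*(y - 6) = (-2 + y)*(-6 + y) = (-6 + y)*(-2 + y))
R(Q, t) = 15 + Q + t
√(115 + 201) + R(-1, 14)*b(-14) = √(115 + 201) + (15 - 1 + 14)*(12 + (-14)² - 8*(-14)) = √316 + 28*(12 + 196 + 112) = 2*√79 + 28*320 = 2*√79 + 8960 = 8960 + 2*√79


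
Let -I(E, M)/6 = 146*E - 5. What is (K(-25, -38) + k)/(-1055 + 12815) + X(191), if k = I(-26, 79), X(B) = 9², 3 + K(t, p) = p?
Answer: 195065/2352 ≈ 82.936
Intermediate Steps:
I(E, M) = 30 - 876*E (I(E, M) = -6*(146*E - 5) = -6*(-5 + 146*E) = 30 - 876*E)
K(t, p) = -3 + p
X(B) = 81
k = 22806 (k = 30 - 876*(-26) = 30 + 22776 = 22806)
(K(-25, -38) + k)/(-1055 + 12815) + X(191) = ((-3 - 38) + 22806)/(-1055 + 12815) + 81 = (-41 + 22806)/11760 + 81 = 22765*(1/11760) + 81 = 4553/2352 + 81 = 195065/2352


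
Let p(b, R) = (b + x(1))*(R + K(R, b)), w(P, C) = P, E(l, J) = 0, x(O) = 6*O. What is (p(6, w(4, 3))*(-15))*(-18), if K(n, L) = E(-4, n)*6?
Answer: 12960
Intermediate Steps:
K(n, L) = 0 (K(n, L) = 0*6 = 0)
p(b, R) = R*(6 + b) (p(b, R) = (b + 6*1)*(R + 0) = (b + 6)*R = (6 + b)*R = R*(6 + b))
(p(6, w(4, 3))*(-15))*(-18) = ((4*(6 + 6))*(-15))*(-18) = ((4*12)*(-15))*(-18) = (48*(-15))*(-18) = -720*(-18) = 12960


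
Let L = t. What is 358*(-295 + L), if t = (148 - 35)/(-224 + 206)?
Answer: -970717/9 ≈ -1.0786e+5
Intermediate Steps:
t = -113/18 (t = 113/(-18) = 113*(-1/18) = -113/18 ≈ -6.2778)
L = -113/18 ≈ -6.2778
358*(-295 + L) = 358*(-295 - 113/18) = 358*(-5423/18) = -970717/9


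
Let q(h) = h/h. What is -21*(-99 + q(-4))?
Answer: 2058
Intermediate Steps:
q(h) = 1
-21*(-99 + q(-4)) = -21*(-99 + 1) = -21*(-98) = 2058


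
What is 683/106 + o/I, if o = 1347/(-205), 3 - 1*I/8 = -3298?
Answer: 1848686669/286922920 ≈ 6.4431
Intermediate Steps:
I = 26408 (I = 24 - 8*(-3298) = 24 + 26384 = 26408)
o = -1347/205 (o = 1347*(-1/205) = -1347/205 ≈ -6.5707)
683/106 + o/I = 683/106 - 1347/205/26408 = 683*(1/106) - 1347/205*1/26408 = 683/106 - 1347/5413640 = 1848686669/286922920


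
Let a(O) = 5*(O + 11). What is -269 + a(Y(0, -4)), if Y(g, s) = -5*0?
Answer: -214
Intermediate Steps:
Y(g, s) = 0
a(O) = 55 + 5*O (a(O) = 5*(11 + O) = 55 + 5*O)
-269 + a(Y(0, -4)) = -269 + (55 + 5*0) = -269 + (55 + 0) = -269 + 55 = -214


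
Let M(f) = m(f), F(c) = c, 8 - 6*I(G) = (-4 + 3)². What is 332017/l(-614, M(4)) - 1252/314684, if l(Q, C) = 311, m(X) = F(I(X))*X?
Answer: 26120012064/24466681 ≈ 1067.6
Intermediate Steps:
I(G) = 7/6 (I(G) = 4/3 - (-4 + 3)²/6 = 4/3 - ⅙*(-1)² = 4/3 - ⅙*1 = 4/3 - ⅙ = 7/6)
m(X) = 7*X/6
M(f) = 7*f/6
332017/l(-614, M(4)) - 1252/314684 = 332017/311 - 1252/314684 = 332017*(1/311) - 1252*1/314684 = 332017/311 - 313/78671 = 26120012064/24466681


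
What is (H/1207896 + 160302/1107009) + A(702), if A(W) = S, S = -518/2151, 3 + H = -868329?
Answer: -21701871241231/26631605549358 ≈ -0.81489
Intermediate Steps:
H = -868332 (H = -3 - 868329 = -868332)
S = -518/2151 (S = -518*1/2151 = -518/2151 ≈ -0.24082)
A(W) = -518/2151
(H/1207896 + 160302/1107009) + A(702) = (-868332/1207896 + 160302/1107009) - 518/2151 = (-868332*1/1207896 + 160302*(1/1107009)) - 518/2151 = (-72361/100658 + 53434/369003) - 518/2151 = -21322866511/37143103974 - 518/2151 = -21701871241231/26631605549358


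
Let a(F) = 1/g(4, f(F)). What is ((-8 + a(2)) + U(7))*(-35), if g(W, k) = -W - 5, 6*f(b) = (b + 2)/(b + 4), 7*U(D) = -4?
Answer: 2735/9 ≈ 303.89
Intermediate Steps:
U(D) = -4/7 (U(D) = (1/7)*(-4) = -4/7)
f(b) = (2 + b)/(6*(4 + b)) (f(b) = ((b + 2)/(b + 4))/6 = ((2 + b)/(4 + b))/6 = (2 + b)/(6*(4 + b)))
g(W, k) = -5 - W
a(F) = -1/9 (a(F) = 1/(-5 - 1*4) = 1/(-5 - 4) = 1/(-9) = -1/9)
((-8 + a(2)) + U(7))*(-35) = ((-8 - 1/9) - 4/7)*(-35) = (-73/9 - 4/7)*(-35) = -547/63*(-35) = 2735/9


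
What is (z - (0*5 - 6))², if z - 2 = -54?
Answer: 2116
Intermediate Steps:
z = -52 (z = 2 - 54 = -52)
(z - (0*5 - 6))² = (-52 - (0*5 - 6))² = (-52 - (0 - 6))² = (-52 - 1*(-6))² = (-52 + 6)² = (-46)² = 2116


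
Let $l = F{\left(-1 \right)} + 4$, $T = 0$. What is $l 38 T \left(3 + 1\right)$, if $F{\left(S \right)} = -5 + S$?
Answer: $0$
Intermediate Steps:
$l = -2$ ($l = \left(-5 - 1\right) + 4 = -6 + 4 = -2$)
$l 38 T \left(3 + 1\right) = \left(-2\right) 38 \cdot 0 \left(3 + 1\right) = - 76 \cdot 0 \cdot 4 = \left(-76\right) 0 = 0$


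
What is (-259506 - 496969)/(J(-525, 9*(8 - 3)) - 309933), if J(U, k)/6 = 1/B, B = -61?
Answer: 46144975/18905919 ≈ 2.4408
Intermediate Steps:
J(U, k) = -6/61 (J(U, k) = 6/(-61) = 6*(-1/61) = -6/61)
(-259506 - 496969)/(J(-525, 9*(8 - 3)) - 309933) = (-259506 - 496969)/(-6/61 - 309933) = -756475/(-18905919/61) = -756475*(-61/18905919) = 46144975/18905919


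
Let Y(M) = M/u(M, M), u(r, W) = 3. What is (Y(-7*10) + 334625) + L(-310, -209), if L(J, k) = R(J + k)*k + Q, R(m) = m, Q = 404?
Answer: 1330430/3 ≈ 4.4348e+5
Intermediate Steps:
Y(M) = M/3
L(J, k) = 404 + k*(J + k) (L(J, k) = (J + k)*k + 404 = k*(J + k) + 404 = 404 + k*(J + k))
(Y(-7*10) + 334625) + L(-310, -209) = ((-7*10)/3 + 334625) + (404 - 209*(-310 - 209)) = ((⅓)*(-70) + 334625) + (404 - 209*(-519)) = (-70/3 + 334625) + (404 + 108471) = 1003805/3 + 108875 = 1330430/3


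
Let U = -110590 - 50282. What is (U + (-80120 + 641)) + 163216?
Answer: -77135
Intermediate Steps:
U = -160872
(U + (-80120 + 641)) + 163216 = (-160872 + (-80120 + 641)) + 163216 = (-160872 - 79479) + 163216 = -240351 + 163216 = -77135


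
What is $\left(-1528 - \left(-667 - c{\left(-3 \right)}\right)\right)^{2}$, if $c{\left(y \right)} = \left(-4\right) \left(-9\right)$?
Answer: $680625$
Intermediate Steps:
$c{\left(y \right)} = 36$
$\left(-1528 - \left(-667 - c{\left(-3 \right)}\right)\right)^{2} = \left(-1528 - \left(-667 - 36\right)\right)^{2} = \left(-1528 - -703\right)^{2} = \left(-1528 + 703\right)^{2} = \left(-825\right)^{2} = 680625$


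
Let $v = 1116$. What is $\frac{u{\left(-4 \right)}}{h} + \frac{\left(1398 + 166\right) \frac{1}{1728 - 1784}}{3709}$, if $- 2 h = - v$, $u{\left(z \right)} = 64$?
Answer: $\frac{1552543}{14487354} \approx 0.10717$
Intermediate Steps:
$h = 558$ ($h = - \frac{\left(-1\right) 1116}{2} = \left(- \frac{1}{2}\right) \left(-1116\right) = 558$)
$\frac{u{\left(-4 \right)}}{h} + \frac{\left(1398 + 166\right) \frac{1}{1728 - 1784}}{3709} = \frac{64}{558} + \frac{\left(1398 + 166\right) \frac{1}{1728 - 1784}}{3709} = 64 \cdot \frac{1}{558} + \frac{1564}{-56} \cdot \frac{1}{3709} = \frac{32}{279} + 1564 \left(- \frac{1}{56}\right) \frac{1}{3709} = \frac{32}{279} - \frac{391}{51926} = \frac{1552543}{14487354}$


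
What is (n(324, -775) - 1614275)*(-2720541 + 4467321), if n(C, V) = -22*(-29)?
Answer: -2818668838860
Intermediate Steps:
n(C, V) = 638
(n(324, -775) - 1614275)*(-2720541 + 4467321) = (638 - 1614275)*(-2720541 + 4467321) = -1613637*1746780 = -2818668838860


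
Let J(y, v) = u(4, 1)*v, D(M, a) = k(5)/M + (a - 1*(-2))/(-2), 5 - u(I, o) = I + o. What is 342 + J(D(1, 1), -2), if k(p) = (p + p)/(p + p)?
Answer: 342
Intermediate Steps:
u(I, o) = 5 - I - o (u(I, o) = 5 - (I + o) = 5 + (-I - o) = 5 - I - o)
k(p) = 1 (k(p) = (2*p)/((2*p)) = (2*p)*(1/(2*p)) = 1)
D(M, a) = -1 + 1/M - a/2 (D(M, a) = 1/M + (a - 1*(-2))/(-2) = 1/M + (a + 2)*(-½) = 1/M + (2 + a)*(-½) = 1/M + (-1 - a/2) = -1 + 1/M - a/2)
J(y, v) = 0 (J(y, v) = (5 - 1*4 - 1*1)*v = (5 - 4 - 1)*v = 0*v = 0)
342 + J(D(1, 1), -2) = 342 + 0 = 342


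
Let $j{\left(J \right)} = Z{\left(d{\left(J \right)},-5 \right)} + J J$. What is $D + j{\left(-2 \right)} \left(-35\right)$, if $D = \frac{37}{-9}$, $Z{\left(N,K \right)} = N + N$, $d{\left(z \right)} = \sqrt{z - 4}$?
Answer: $- \frac{1297}{9} - 70 i \sqrt{6} \approx -144.11 - 171.46 i$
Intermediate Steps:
$d{\left(z \right)} = \sqrt{-4 + z}$
$Z{\left(N,K \right)} = 2 N$
$D = - \frac{37}{9}$ ($D = 37 \left(- \frac{1}{9}\right) = - \frac{37}{9} \approx -4.1111$)
$j{\left(J \right)} = J^{2} + 2 \sqrt{-4 + J}$ ($j{\left(J \right)} = 2 \sqrt{-4 + J} + J J = 2 \sqrt{-4 + J} + J^{2} = J^{2} + 2 \sqrt{-4 + J}$)
$D + j{\left(-2 \right)} \left(-35\right) = - \frac{37}{9} + \left(\left(-2\right)^{2} + 2 \sqrt{-4 - 2}\right) \left(-35\right) = - \frac{37}{9} + \left(4 + 2 \sqrt{-6}\right) \left(-35\right) = - \frac{37}{9} + \left(4 + 2 i \sqrt{6}\right) \left(-35\right) = - \frac{37}{9} - \left(140 + 70 i \sqrt{6}\right) = - \frac{1297}{9} - 70 i \sqrt{6}$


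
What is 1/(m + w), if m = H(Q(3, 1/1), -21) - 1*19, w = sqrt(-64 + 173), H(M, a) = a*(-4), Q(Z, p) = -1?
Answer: 65/4116 - sqrt(109)/4116 ≈ 0.013256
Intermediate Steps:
H(M, a) = -4*a
w = sqrt(109) ≈ 10.440
m = 65 (m = -4*(-21) - 1*19 = 84 - 19 = 65)
1/(m + w) = 1/(65 + sqrt(109))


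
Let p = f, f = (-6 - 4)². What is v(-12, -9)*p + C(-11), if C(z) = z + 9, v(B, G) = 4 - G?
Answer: 1298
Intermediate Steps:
C(z) = 9 + z
f = 100 (f = (-10)² = 100)
p = 100
v(-12, -9)*p + C(-11) = (4 - 1*(-9))*100 + (9 - 11) = (4 + 9)*100 - 2 = 13*100 - 2 = 1300 - 2 = 1298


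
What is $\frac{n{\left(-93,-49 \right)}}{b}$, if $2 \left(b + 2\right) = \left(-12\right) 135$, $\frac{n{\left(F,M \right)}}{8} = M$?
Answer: $\frac{14}{29} \approx 0.48276$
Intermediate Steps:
$n{\left(F,M \right)} = 8 M$
$b = -812$ ($b = -2 + \frac{\left(-12\right) 135}{2} = -2 + \frac{1}{2} \left(-1620\right) = -2 - 810 = -812$)
$\frac{n{\left(-93,-49 \right)}}{b} = \frac{8 \left(-49\right)}{-812} = \left(-392\right) \left(- \frac{1}{812}\right) = \frac{14}{29}$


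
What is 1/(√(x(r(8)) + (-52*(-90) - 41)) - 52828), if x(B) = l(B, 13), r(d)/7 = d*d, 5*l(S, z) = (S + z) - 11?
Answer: -52828/2790792855 - √4729/2790792855 ≈ -1.8954e-5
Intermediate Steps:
l(S, z) = -11/5 + S/5 + z/5 (l(S, z) = ((S + z) - 11)/5 = (-11 + S + z)/5 = -11/5 + S/5 + z/5)
r(d) = 7*d² (r(d) = 7*(d*d) = 7*d²)
x(B) = ⅖ + B/5 (x(B) = -11/5 + B/5 + (⅕)*13 = -11/5 + B/5 + 13/5 = ⅖ + B/5)
1/(√(x(r(8)) + (-52*(-90) - 41)) - 52828) = 1/(√((⅖ + (7*8²)/5) + (-52*(-90) - 41)) - 52828) = 1/(√((⅖ + (7*64)/5) + (4680 - 41)) - 52828) = 1/(√((⅖ + (⅕)*448) + 4639) - 52828) = 1/(√((⅖ + 448/5) + 4639) - 52828) = 1/(√(90 + 4639) - 52828) = 1/(√4729 - 52828) = 1/(-52828 + √4729)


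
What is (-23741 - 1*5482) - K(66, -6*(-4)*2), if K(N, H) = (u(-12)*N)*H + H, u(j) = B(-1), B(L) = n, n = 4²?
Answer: -79959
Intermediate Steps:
n = 16
B(L) = 16
u(j) = 16
K(N, H) = H + 16*H*N (K(N, H) = (16*N)*H + H = 16*H*N + H = H + 16*H*N)
(-23741 - 1*5482) - K(66, -6*(-4)*2) = (-23741 - 1*5482) - -6*(-4)*2*(1 + 16*66) = (-23741 - 5482) - 24*2*(1 + 1056) = -29223 - 48*1057 = -29223 - 1*50736 = -29223 - 50736 = -79959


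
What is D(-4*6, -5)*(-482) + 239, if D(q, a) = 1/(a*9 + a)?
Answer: 6216/25 ≈ 248.64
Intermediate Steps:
D(q, a) = 1/(10*a) (D(q, a) = 1/(9*a + a) = 1/(10*a))
D(-4*6, -5)*(-482) + 239 = ((⅒)/(-5))*(-482) + 239 = ((⅒)*(-⅕))*(-482) + 239 = -1/50*(-482) + 239 = 241/25 + 239 = 6216/25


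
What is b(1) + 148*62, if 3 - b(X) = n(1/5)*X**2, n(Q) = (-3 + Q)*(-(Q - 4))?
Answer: 229741/25 ≈ 9189.6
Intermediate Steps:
n(Q) = (-3 + Q)*(4 - Q) (n(Q) = (-3 + Q)*(-(-4 + Q)) = (-3 + Q)*(4 - Q))
b(X) = 3 + 266*X**2/25 (b(X) = 3 - (-12 - (1/5)**2 + 7/5)*X**2 = 3 - (-12 - (1/5)**2 + 7*(1/5))*X**2 = 3 - (-12 - 1*1/25 + 7/5)*X**2 = 3 - (-12 - 1/25 + 7/5)*X**2 = 3 - (-266)*X**2/25 = 3 + 266*X**2/25)
b(1) + 148*62 = (3 + (266/25)*1**2) + 148*62 = (3 + (266/25)*1) + 9176 = (3 + 266/25) + 9176 = 341/25 + 9176 = 229741/25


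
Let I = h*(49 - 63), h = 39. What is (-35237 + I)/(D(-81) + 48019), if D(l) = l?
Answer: -3253/4358 ≈ -0.74644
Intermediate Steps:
I = -546 (I = 39*(49 - 63) = 39*(-14) = -546)
(-35237 + I)/(D(-81) + 48019) = (-35237 - 546)/(-81 + 48019) = -35783/47938 = -35783*1/47938 = -3253/4358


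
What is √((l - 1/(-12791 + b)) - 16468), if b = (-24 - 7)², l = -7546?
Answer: I*√19885993330/910 ≈ 154.96*I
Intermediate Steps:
b = 961 (b = (-31)² = 961)
√((l - 1/(-12791 + b)) - 16468) = √((-7546 - 1/(-12791 + 961)) - 16468) = √((-7546 - 1/(-11830)) - 16468) = √((-7546 - 1*(-1/11830)) - 16468) = √((-7546 + 1/11830) - 16468) = √(-89269179/11830 - 16468) = √(-284085619/11830) = I*√19885993330/910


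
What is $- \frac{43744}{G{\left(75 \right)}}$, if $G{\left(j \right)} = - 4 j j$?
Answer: $\frac{10936}{5625} \approx 1.9442$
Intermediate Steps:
$G{\left(j \right)} = - 4 j^{2}$
$- \frac{43744}{G{\left(75 \right)}} = - \frac{43744}{\left(-4\right) 75^{2}} = - \frac{43744}{\left(-4\right) 5625} = - \frac{43744}{-22500} = \left(-43744\right) \left(- \frac{1}{22500}\right) = \frac{10936}{5625}$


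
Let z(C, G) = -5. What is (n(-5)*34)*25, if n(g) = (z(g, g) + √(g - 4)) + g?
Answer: -8500 + 2550*I ≈ -8500.0 + 2550.0*I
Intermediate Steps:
n(g) = -5 + g + √(-4 + g) (n(g) = (-5 + √(g - 4)) + g = (-5 + √(-4 + g)) + g = -5 + g + √(-4 + g))
(n(-5)*34)*25 = ((-5 - 5 + √(-4 - 5))*34)*25 = ((-5 - 5 + √(-9))*34)*25 = ((-5 - 5 + 3*I)*34)*25 = ((-10 + 3*I)*34)*25 = (-340 + 102*I)*25 = -8500 + 2550*I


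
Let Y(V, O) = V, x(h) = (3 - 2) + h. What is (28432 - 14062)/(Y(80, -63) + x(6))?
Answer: 4790/29 ≈ 165.17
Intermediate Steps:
x(h) = 1 + h
(28432 - 14062)/(Y(80, -63) + x(6)) = (28432 - 14062)/(80 + (1 + 6)) = 14370/(80 + 7) = 14370/87 = 14370*(1/87) = 4790/29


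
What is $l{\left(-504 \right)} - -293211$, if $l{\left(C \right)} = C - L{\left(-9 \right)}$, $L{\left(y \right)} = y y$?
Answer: $292626$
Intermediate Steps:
$L{\left(y \right)} = y^{2}$
$l{\left(C \right)} = -81 + C$ ($l{\left(C \right)} = C - \left(-9\right)^{2} = C - 81 = -81 + C$)
$l{\left(-504 \right)} - -293211 = \left(-81 - 504\right) - -293211 = -585 + 293211 = 292626$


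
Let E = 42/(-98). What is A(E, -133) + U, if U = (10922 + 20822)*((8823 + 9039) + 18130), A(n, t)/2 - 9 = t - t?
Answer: 1142530066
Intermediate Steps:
E = -3/7 (E = 42*(-1/98) = -3/7 ≈ -0.42857)
A(n, t) = 18 (A(n, t) = 18 + 2*(t - t) = 18 + 2*0 = 18 + 0 = 18)
U = 1142530048 (U = 31744*(17862 + 18130) = 31744*35992 = 1142530048)
A(E, -133) + U = 18 + 1142530048 = 1142530066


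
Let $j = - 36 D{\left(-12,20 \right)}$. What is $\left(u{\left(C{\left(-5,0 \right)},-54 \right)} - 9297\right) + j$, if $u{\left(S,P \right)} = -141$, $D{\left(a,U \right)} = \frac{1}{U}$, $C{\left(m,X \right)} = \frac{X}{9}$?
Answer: $- \frac{47199}{5} \approx -9439.8$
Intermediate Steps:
$C{\left(m,X \right)} = \frac{X}{9}$ ($C{\left(m,X \right)} = X \frac{1}{9} = \frac{X}{9}$)
$j = - \frac{9}{5}$ ($j = - \frac{36}{20} = \left(-36\right) \frac{1}{20} = - \frac{9}{5} \approx -1.8$)
$\left(u{\left(C{\left(-5,0 \right)},-54 \right)} - 9297\right) + j = \left(-141 - 9297\right) - \frac{9}{5} = -9438 - \frac{9}{5} = - \frac{47199}{5}$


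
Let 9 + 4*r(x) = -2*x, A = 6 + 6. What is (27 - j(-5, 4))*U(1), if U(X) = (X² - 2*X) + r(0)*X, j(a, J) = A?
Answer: -195/4 ≈ -48.750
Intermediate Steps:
A = 12
r(x) = -9/4 - x/2 (r(x) = -9/4 + (-2*x)/4 = -9/4 - x/2)
j(a, J) = 12
U(X) = X² - 17*X/4 (U(X) = (X² - 2*X) + (-9/4 - ½*0)*X = (X² - 2*X) + (-9/4 + 0)*X = (X² - 2*X) - 9*X/4 = X² - 17*X/4)
(27 - j(-5, 4))*U(1) = (27 - 1*12)*((¼)*1*(-17 + 4*1)) = (27 - 12)*((¼)*1*(-17 + 4)) = 15*((¼)*1*(-13)) = 15*(-13/4) = -195/4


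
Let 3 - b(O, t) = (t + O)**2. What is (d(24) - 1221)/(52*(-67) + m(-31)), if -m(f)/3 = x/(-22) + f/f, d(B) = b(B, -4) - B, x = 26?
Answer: 9031/19159 ≈ 0.47137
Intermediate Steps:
b(O, t) = 3 - (O + t)**2 (b(O, t) = 3 - (t + O)**2 = 3 - (O + t)**2)
d(B) = 3 - B - (-4 + B)**2 (d(B) = (3 - (B - 4)**2) - B = (3 - (-4 + B)**2) - B = 3 - B - (-4 + B)**2)
m(f) = 6/11 (m(f) = -3*(26/(-22) + f/f) = -3*(26*(-1/22) + 1) = -3*(-13/11 + 1) = -3*(-2/11) = 6/11)
(d(24) - 1221)/(52*(-67) + m(-31)) = ((3 - 1*24 - (-4 + 24)**2) - 1221)/(52*(-67) + 6/11) = ((3 - 24 - 1*20**2) - 1221)/(-3484 + 6/11) = ((3 - 24 - 1*400) - 1221)/(-38318/11) = ((3 - 24 - 400) - 1221)*(-11/38318) = (-421 - 1221)*(-11/38318) = -1642*(-11/38318) = 9031/19159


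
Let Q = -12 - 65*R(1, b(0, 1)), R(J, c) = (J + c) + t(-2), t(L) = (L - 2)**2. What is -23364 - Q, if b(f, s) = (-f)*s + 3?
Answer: -22052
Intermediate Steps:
t(L) = (-2 + L)**2
b(f, s) = 3 - f*s (b(f, s) = -f*s + 3 = 3 - f*s)
R(J, c) = 16 + J + c (R(J, c) = (J + c) + (-2 - 2)**2 = (J + c) + (-4)**2 = (J + c) + 16 = 16 + J + c)
Q = -1312 (Q = -12 - 65*(16 + 1 + (3 - 1*0*1)) = -12 - 65*(16 + 1 + (3 + 0)) = -12 - 65*(16 + 1 + 3) = -12 - 65*20 = -12 - 1300 = -1312)
-23364 - Q = -23364 - 1*(-1312) = -23364 + 1312 = -22052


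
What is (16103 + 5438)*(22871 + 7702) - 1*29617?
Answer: 658543376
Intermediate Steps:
(16103 + 5438)*(22871 + 7702) - 1*29617 = 21541*30573 - 29617 = 658572993 - 29617 = 658543376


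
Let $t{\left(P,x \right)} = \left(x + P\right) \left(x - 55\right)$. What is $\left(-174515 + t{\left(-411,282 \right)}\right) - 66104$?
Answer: $-269902$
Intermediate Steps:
$t{\left(P,x \right)} = \left(-55 + x\right) \left(P + x\right)$ ($t{\left(P,x \right)} = \left(P + x\right) \left(-55 + x\right) = \left(-55 + x\right) \left(P + x\right)$)
$\left(-174515 + t{\left(-411,282 \right)}\right) - 66104 = \left(-174515 - \left(108807 - 79524\right)\right) - 66104 = \left(-174515 + \left(79524 + 22605 - 15510 - 115902\right)\right) - 66104 = \left(-174515 - 29283\right) - 66104 = -203798 - 66104 = -269902$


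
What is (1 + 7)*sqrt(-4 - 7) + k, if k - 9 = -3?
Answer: 6 + 8*I*sqrt(11) ≈ 6.0 + 26.533*I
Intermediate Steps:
k = 6 (k = 9 - 3 = 6)
(1 + 7)*sqrt(-4 - 7) + k = (1 + 7)*sqrt(-4 - 7) + 6 = 8*sqrt(-11) + 6 = 8*(I*sqrt(11)) + 6 = 8*I*sqrt(11) + 6 = 6 + 8*I*sqrt(11)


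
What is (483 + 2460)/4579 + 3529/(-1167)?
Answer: -12724810/5343693 ≈ -2.3813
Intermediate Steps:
(483 + 2460)/4579 + 3529/(-1167) = 2943*(1/4579) + 3529*(-1/1167) = 2943/4579 - 3529/1167 = -12724810/5343693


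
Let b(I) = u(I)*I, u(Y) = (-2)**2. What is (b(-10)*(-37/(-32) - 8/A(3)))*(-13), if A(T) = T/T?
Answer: -14235/4 ≈ -3558.8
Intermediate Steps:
A(T) = 1
u(Y) = 4
b(I) = 4*I
(b(-10)*(-37/(-32) - 8/A(3)))*(-13) = ((4*(-10))*(-37/(-32) - 8/1))*(-13) = -40*(-37*(-1/32) - 8*1)*(-13) = -40*(37/32 - 8)*(-13) = -40*(-219/32)*(-13) = (1095/4)*(-13) = -14235/4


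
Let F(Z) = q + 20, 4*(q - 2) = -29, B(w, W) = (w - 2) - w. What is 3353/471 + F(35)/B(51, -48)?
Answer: -965/3768 ≈ -0.25610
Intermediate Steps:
B(w, W) = -2 (B(w, W) = (-2 + w) - w = -2)
q = -21/4 (q = 2 + (1/4)*(-29) = 2 - 29/4 = -21/4 ≈ -5.2500)
F(Z) = 59/4 (F(Z) = -21/4 + 20 = 59/4)
3353/471 + F(35)/B(51, -48) = 3353/471 + (59/4)/(-2) = 3353*(1/471) + (59/4)*(-1/2) = 3353/471 - 59/8 = -965/3768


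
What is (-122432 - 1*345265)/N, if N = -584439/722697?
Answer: 112667739603/194813 ≈ 5.7834e+5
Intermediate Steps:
N = -194813/240899 (N = -584439*1/722697 = -194813/240899 ≈ -0.80869)
(-122432 - 1*345265)/N = (-122432 - 1*345265)/(-194813/240899) = (-122432 - 345265)*(-240899/194813) = -467697*(-240899/194813) = 112667739603/194813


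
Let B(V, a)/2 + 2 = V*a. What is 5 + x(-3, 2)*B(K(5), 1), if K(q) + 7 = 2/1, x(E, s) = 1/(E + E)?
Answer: 22/3 ≈ 7.3333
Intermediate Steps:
x(E, s) = 1/(2*E)
K(q) = -5 (K(q) = -7 + 2/1 = -7 + 2*1 = -7 + 2 = -5)
B(V, a) = -4 + 2*V*a (B(V, a) = -4 + 2*(V*a) = -4 + 2*V*a)
5 + x(-3, 2)*B(K(5), 1) = 5 + ((½)/(-3))*(-4 + 2*(-5)*1) = 5 + ((½)*(-⅓))*(-4 - 10) = 5 - ⅙*(-14) = 5 + 7/3 = 22/3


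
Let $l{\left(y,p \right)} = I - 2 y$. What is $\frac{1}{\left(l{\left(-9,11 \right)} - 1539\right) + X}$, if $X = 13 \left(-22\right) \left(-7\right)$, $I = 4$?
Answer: $\frac{1}{485} \approx 0.0020619$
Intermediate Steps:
$l{\left(y,p \right)} = 4 - 2 y$
$X = 2002$ ($X = \left(-286\right) \left(-7\right) = 2002$)
$\frac{1}{\left(l{\left(-9,11 \right)} - 1539\right) + X} = \frac{1}{\left(\left(4 - -18\right) - 1539\right) + 2002} = \frac{1}{\left(\left(4 + 18\right) - 1539\right) + 2002} = \frac{1}{\left(22 - 1539\right) + 2002} = \frac{1}{-1517 + 2002} = \frac{1}{485}$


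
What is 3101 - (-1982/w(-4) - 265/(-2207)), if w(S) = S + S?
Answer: 25187431/8828 ≈ 2853.1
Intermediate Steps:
w(S) = 2*S
3101 - (-1982/w(-4) - 265/(-2207)) = 3101 - (-1982/(2*(-4)) - 265/(-2207)) = 3101 - (-1982/(-8) - 265*(-1/2207)) = 3101 - (-1982*(-1/8) + 265/2207) = 3101 - (991/4 + 265/2207) = 3101 - 1*2188197/8828 = 3101 - 2188197/8828 = 25187431/8828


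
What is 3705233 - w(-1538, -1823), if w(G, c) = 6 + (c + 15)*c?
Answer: 409243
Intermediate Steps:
w(G, c) = 6 + c*(15 + c) (w(G, c) = 6 + (15 + c)*c = 6 + c*(15 + c))
3705233 - w(-1538, -1823) = 3705233 - (6 + (-1823)**2 + 15*(-1823)) = 3705233 - (6 + 3323329 - 27345) = 3705233 - 1*3295990 = 3705233 - 3295990 = 409243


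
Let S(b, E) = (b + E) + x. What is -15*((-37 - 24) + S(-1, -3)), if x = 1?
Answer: 960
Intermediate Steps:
S(b, E) = 1 + E + b (S(b, E) = (b + E) + 1 = (E + b) + 1 = 1 + E + b)
-15*((-37 - 24) + S(-1, -3)) = -15*((-37 - 24) + (1 - 3 - 1)) = -15*(-61 - 3) = -15*(-64) = 960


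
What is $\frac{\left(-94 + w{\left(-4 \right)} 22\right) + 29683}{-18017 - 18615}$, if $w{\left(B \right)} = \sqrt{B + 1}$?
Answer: $- \frac{29589}{36632} - \frac{11 i \sqrt{3}}{18316} \approx -0.80774 - 0.0010402 i$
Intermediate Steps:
$w{\left(B \right)} = \sqrt{1 + B}$
$\frac{\left(-94 + w{\left(-4 \right)} 22\right) + 29683}{-18017 - 18615} = \frac{\left(-94 + \sqrt{1 - 4} \cdot 22\right) + 29683}{-18017 - 18615} = \frac{\left(-94 + \sqrt{-3} \cdot 22\right) + 29683}{-36632} = \left(\left(-94 + i \sqrt{3} \cdot 22\right) + 29683\right) \left(- \frac{1}{36632}\right) = \left(\left(-94 + 22 i \sqrt{3}\right) + 29683\right) \left(- \frac{1}{36632}\right) = \left(29589 + 22 i \sqrt{3}\right) \left(- \frac{1}{36632}\right) = - \frac{29589}{36632} - \frac{11 i \sqrt{3}}{18316}$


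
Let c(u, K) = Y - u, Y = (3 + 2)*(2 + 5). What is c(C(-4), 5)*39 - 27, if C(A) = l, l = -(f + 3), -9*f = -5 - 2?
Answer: 4456/3 ≈ 1485.3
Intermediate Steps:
f = 7/9 (f = -(-5 - 2)/9 = -⅑*(-7) = 7/9 ≈ 0.77778)
l = -34/9 (l = -(7/9 + 3) = -1*34/9 = -34/9 ≈ -3.7778)
Y = 35 (Y = 5*7 = 35)
C(A) = -34/9
c(u, K) = 35 - u
c(C(-4), 5)*39 - 27 = (35 - 1*(-34/9))*39 - 27 = (35 + 34/9)*39 - 27 = (349/9)*39 - 27 = 4537/3 - 27 = 4456/3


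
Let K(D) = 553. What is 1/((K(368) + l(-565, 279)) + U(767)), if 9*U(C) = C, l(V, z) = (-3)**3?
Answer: 9/5501 ≈ 0.0016361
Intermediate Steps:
l(V, z) = -27
U(C) = C/9
1/((K(368) + l(-565, 279)) + U(767)) = 1/((553 - 27) + (1/9)*767) = 1/(526 + 767/9) = 1/(5501/9) = 9/5501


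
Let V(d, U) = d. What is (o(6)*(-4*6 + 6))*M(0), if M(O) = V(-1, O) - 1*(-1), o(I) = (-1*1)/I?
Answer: 0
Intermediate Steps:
o(I) = -1/I
M(O) = 0 (M(O) = -1 - 1*(-1) = -1 + 1 = 0)
(o(6)*(-4*6 + 6))*M(0) = ((-1/6)*(-4*6 + 6))*0 = ((-1*⅙)*(-24 + 6))*0 = -⅙*(-18)*0 = 3*0 = 0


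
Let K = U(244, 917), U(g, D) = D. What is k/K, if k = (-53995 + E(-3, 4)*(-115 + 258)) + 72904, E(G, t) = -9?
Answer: 17622/917 ≈ 19.217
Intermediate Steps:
K = 917
k = 17622 (k = (-53995 - 9*(-115 + 258)) + 72904 = (-53995 - 9*143) + 72904 = (-53995 - 1287) + 72904 = -55282 + 72904 = 17622)
k/K = 17622/917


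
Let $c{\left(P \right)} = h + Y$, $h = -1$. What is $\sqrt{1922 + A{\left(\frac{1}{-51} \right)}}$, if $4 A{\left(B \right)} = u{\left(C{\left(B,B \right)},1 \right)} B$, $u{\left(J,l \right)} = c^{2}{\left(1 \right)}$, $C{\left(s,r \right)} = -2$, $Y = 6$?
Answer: $\frac{\sqrt{19995213}}{102} \approx 43.839$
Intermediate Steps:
$c{\left(P \right)} = 5$ ($c{\left(P \right)} = -1 + 6 = 5$)
$u{\left(J,l \right)} = 25$ ($u{\left(J,l \right)} = 5^{2} = 25$)
$A{\left(B \right)} = \frac{25 B}{4}$
$\sqrt{1922 + A{\left(\frac{1}{-51} \right)}} = \sqrt{1922 + \frac{25}{4 \left(-51\right)}} = \sqrt{1922 + \frac{25}{4} \left(- \frac{1}{51}\right)} = \sqrt{1922 - \frac{25}{204}} = \sqrt{\frac{392063}{204}} = \frac{\sqrt{19995213}}{102}$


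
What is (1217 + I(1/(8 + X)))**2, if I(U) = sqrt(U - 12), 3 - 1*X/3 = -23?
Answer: (104662 + I*sqrt(88666))**2/7396 ≈ 1.4811e+6 + 8427.5*I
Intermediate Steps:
X = 78 (X = 9 - 3*(-23) = 9 + 69 = 78)
I(U) = sqrt(-12 + U)
(1217 + I(1/(8 + X)))**2 = (1217 + sqrt(-12 + 1/(8 + 78)))**2 = (1217 + sqrt(-12 + 1/86))**2 = (1217 + sqrt(-1031/86))**2 = (1217 + I*sqrt(88666)/86)**2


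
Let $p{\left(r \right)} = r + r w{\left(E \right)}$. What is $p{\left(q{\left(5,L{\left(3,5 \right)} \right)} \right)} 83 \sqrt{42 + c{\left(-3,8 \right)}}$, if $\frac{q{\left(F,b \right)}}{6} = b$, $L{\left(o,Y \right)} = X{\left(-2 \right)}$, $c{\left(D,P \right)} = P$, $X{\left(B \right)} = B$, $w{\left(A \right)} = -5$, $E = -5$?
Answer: $19920 \sqrt{2} \approx 28171.0$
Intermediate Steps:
$L{\left(o,Y \right)} = -2$
$q{\left(F,b \right)} = 6 b$
$p{\left(r \right)} = - 4 r$ ($p{\left(r \right)} = r + r \left(-5\right) = r - 5 r = - 4 r$)
$p{\left(q{\left(5,L{\left(3,5 \right)} \right)} \right)} 83 \sqrt{42 + c{\left(-3,8 \right)}} = - 4 \cdot 6 \left(-2\right) 83 \sqrt{42 + 8} = \left(-4\right) \left(-12\right) 83 \sqrt{50} = 48 \cdot 83 \cdot 5 \sqrt{2} = 3984 \cdot 5 \sqrt{2} = 19920 \sqrt{2}$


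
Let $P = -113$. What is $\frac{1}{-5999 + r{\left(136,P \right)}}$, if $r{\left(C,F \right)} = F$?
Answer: $- \frac{1}{6112} \approx -0.00016361$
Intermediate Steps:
$\frac{1}{-5999 + r{\left(136,P \right)}} = \frac{1}{-5999 - 113} = \frac{1}{-6112} = - \frac{1}{6112}$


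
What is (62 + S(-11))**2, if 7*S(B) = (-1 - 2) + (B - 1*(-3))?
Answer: 178929/49 ≈ 3651.6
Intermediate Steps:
S(B) = B/7 (S(B) = ((-1 - 2) + (B - 1*(-3)))/7 = (-3 + (B + 3))/7 = (-3 + (3 + B))/7 = B/7)
(62 + S(-11))**2 = (62 + (1/7)*(-11))**2 = (62 - 11/7)**2 = (423/7)**2 = 178929/49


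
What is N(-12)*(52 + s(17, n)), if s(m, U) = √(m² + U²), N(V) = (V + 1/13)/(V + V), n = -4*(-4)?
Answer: 155/6 + 155*√545/312 ≈ 37.431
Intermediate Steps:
n = 16
N(V) = (1/13 + V)/(2*V) (N(V) = (V + 1/13)/((2*V)) = (1/13 + V)*(1/(2*V)) = (1/13 + V)/(2*V))
s(m, U) = √(U² + m²)
N(-12)*(52 + s(17, n)) = ((1/26)*(1 + 13*(-12))/(-12))*(52 + √(16² + 17²)) = ((1/26)*(-1/12)*(1 - 156))*(52 + √(256 + 289)) = ((1/26)*(-1/12)*(-155))*(52 + √545) = 155*(52 + √545)/312 = 155/6 + 155*√545/312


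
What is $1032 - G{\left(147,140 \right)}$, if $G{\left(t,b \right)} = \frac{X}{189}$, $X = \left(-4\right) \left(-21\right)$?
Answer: $\frac{9284}{9} \approx 1031.6$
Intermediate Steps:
$X = 84$
$G{\left(t,b \right)} = \frac{4}{9}$ ($G{\left(t,b \right)} = \frac{84}{189} = 84 \cdot \frac{1}{189} = \frac{4}{9}$)
$1032 - G{\left(147,140 \right)} = 1032 - \frac{4}{9} = \frac{9284}{9}$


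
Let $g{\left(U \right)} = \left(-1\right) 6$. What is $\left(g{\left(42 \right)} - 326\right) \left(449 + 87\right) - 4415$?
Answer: $-182367$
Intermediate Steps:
$g{\left(U \right)} = -6$
$\left(g{\left(42 \right)} - 326\right) \left(449 + 87\right) - 4415 = \left(-6 - 326\right) \left(449 + 87\right) - 4415 = \left(-332\right) 536 - 4415 = -177952 - 4415 = -182367$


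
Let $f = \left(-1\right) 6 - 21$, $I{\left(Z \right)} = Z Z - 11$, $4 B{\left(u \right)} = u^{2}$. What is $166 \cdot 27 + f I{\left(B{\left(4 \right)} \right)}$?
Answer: $4347$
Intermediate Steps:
$B{\left(u \right)} = \frac{u^{2}}{4}$
$I{\left(Z \right)} = -11 + Z^{2}$ ($I{\left(Z \right)} = Z^{2} - 11 = -11 + Z^{2}$)
$f = -27$ ($f = -6 - 21 = -27$)
$166 \cdot 27 + f I{\left(B{\left(4 \right)} \right)} = 166 \cdot 27 - 27 \left(-11 + \left(\frac{4^{2}}{4}\right)^{2}\right) = 4482 - 27 \left(-11 + \left(\frac{1}{4} \cdot 16\right)^{2}\right) = 4482 - 27 \left(-11 + 4^{2}\right) = 4482 - 27 \left(-11 + 16\right) = 4482 - 135 = 4347$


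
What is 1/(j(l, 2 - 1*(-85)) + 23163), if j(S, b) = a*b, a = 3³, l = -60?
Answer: 1/25512 ≈ 3.9197e-5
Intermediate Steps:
a = 27
j(S, b) = 27*b
1/(j(l, 2 - 1*(-85)) + 23163) = 1/(27*(2 - 1*(-85)) + 23163) = 1/(27*(2 + 85) + 23163) = 1/(27*87 + 23163) = 1/(2349 + 23163) = 1/25512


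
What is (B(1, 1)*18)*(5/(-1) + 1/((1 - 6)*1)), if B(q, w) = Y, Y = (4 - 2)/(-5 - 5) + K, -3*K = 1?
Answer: 1248/25 ≈ 49.920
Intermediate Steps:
K = -1/3 (K = -1/3*1 = -1/3 ≈ -0.33333)
Y = -8/15 (Y = (4 - 2)/(-5 - 5) - 1/3 = 2/(-10) - 1/3 = 2*(-1/10) - 1/3 = -1/5 - 1/3 = -8/15 ≈ -0.53333)
B(q, w) = -8/15
(B(1, 1)*18)*(5/(-1) + 1/((1 - 6)*1)) = (-8/15*18)*(5/(-1) + 1/((1 - 6)*1)) = -48*(5*(-1) + 1/(-5))/5 = -48*(-5 - 1/5*1)/5 = -48*(-5 - 1/5)/5 = -48/5*(-26/5) = 1248/25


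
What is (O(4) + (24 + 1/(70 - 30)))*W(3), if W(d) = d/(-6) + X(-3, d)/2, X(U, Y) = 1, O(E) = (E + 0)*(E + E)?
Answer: 0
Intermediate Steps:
O(E) = 2*E**2 (O(E) = E*(2*E) = 2*E**2)
W(d) = 1/2 - d/6 (W(d) = d/(-6) + 1/2 = d*(-1/6) + 1*(1/2) = -d/6 + 1/2 = 1/2 - d/6)
(O(4) + (24 + 1/(70 - 30)))*W(3) = (2*4**2 + (24 + 1/(70 - 30)))*(1/2 - 1/6*3) = (2*16 + (24 + 1/40))*(1/2 - 1/2) = (32 + (24 + 1/40))*0 = (32 + 961/40)*0 = (2241/40)*0 = 0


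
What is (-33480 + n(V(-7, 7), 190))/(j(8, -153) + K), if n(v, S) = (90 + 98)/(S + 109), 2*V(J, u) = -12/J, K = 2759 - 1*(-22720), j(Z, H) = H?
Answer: -5005166/3786237 ≈ -1.3219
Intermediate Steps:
K = 25479 (K = 2759 + 22720 = 25479)
V(J, u) = -6/J (V(J, u) = (-12/J)/2 = -6/J)
n(v, S) = 188/(109 + S)
(-33480 + n(V(-7, 7), 190))/(j(8, -153) + K) = (-33480 + 188/(109 + 190))/(-153 + 25479) = (-33480 + 188/299)/25326 = (-33480 + 188*(1/299))*(1/25326) = (-33480 + 188/299)*(1/25326) = -10010332/299*1/25326 = -5005166/3786237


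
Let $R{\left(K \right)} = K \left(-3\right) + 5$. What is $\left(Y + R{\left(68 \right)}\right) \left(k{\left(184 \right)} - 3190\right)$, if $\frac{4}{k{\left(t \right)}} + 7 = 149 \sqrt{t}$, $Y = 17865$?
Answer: $- \frac{230204632360252}{4084935} + \frac{21057872 \sqrt{46}}{4084935} \approx -5.6354 \cdot 10^{7}$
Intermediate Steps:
$R{\left(K \right)} = 5 - 3 K$ ($R{\left(K \right)} = - 3 K + 5 = 5 - 3 K$)
$k{\left(t \right)} = \frac{4}{-7 + 149 \sqrt{t}}$
$\left(Y + R{\left(68 \right)}\right) \left(k{\left(184 \right)} - 3190\right) = \left(17865 + \left(5 - 204\right)\right) \left(\frac{4}{-7 + 149 \sqrt{184}} - 3190\right) = \left(17865 + \left(5 - 204\right)\right) \left(\frac{4}{-7 + 149 \cdot 2 \sqrt{46}} - 3190\right) = \left(17865 - 199\right) \left(\frac{4}{-7 + 298 \sqrt{46}} - 3190\right) = 17666 \left(-3190 + \frac{4}{-7 + 298 \sqrt{46}}\right) = -56354540 + \frac{70664}{-7 + 298 \sqrt{46}}$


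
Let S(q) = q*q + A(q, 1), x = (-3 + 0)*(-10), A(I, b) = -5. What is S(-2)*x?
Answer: -30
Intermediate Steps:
x = 30 (x = -3*(-10) = 30)
S(q) = -5 + q² (S(q) = q*q - 5 = q² - 5 = -5 + q²)
S(-2)*x = (-5 + (-2)²)*30 = (-5 + 4)*30 = -1*30 = -30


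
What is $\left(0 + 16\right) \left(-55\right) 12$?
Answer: $-10560$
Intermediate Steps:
$\left(0 + 16\right) \left(-55\right) 12 = 16 \left(-55\right) 12 = \left(-880\right) 12 = -10560$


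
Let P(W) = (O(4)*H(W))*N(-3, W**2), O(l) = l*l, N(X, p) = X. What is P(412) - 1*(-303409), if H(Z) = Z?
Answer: 283633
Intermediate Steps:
O(l) = l**2
P(W) = -48*W (P(W) = (4**2*W)*(-3) = (16*W)*(-3) = -48*W)
P(412) - 1*(-303409) = -48*412 - 1*(-303409) = -19776 + 303409 = 283633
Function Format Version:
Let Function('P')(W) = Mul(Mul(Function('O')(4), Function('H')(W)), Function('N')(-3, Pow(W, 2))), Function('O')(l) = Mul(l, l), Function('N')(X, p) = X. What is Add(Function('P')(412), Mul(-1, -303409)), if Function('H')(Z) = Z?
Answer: 283633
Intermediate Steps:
Function('O')(l) = Pow(l, 2)
Function('P')(W) = Mul(-48, W) (Function('P')(W) = Mul(Mul(Pow(4, 2), W), -3) = Mul(Mul(16, W), -3) = Mul(-48, W))
Add(Function('P')(412), Mul(-1, -303409)) = Add(Mul(-48, 412), Mul(-1, -303409)) = Add(-19776, 303409) = 283633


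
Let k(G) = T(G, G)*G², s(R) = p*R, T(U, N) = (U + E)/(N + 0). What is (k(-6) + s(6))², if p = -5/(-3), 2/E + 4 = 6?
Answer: 1600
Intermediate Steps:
E = 1 (E = 2/(-4 + 6) = 2/2 = 2*(½) = 1)
p = 5/3 (p = -5*(-⅓) = 5/3 ≈ 1.6667)
T(U, N) = (1 + U)/N (T(U, N) = (U + 1)/(N + 0) = (1 + U)/N)
s(R) = 5*R/3
k(G) = G*(1 + G) (k(G) = ((1 + G)/G)*G² = G*(1 + G))
(k(-6) + s(6))² = (-6*(1 - 6) + (5/3)*6)² = (-6*(-5) + 10)² = (30 + 10)² = 40² = 1600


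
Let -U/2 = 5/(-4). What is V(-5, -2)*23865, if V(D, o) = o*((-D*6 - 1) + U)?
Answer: -1503495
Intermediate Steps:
U = 5/2 (U = -10/(-4) = -10*(-1)/4 = -2*(-5/4) = 5/2 ≈ 2.5000)
V(D, o) = o*(3/2 - 6*D) (V(D, o) = o*((-D*6 - 1) + 5/2) = o*((-6*D - 1) + 5/2) = o*((-1 - 6*D) + 5/2) = o*(3/2 - 6*D))
V(-5, -2)*23865 = ((3/2)*(-2)*(1 - 4*(-5)))*23865 = ((3/2)*(-2)*(1 + 20))*23865 = ((3/2)*(-2)*21)*23865 = -63*23865 = -1503495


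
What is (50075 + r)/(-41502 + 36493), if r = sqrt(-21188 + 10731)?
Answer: -50075/5009 - I*sqrt(10457)/5009 ≈ -9.997 - 0.020415*I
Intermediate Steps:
r = I*sqrt(10457) (r = sqrt(-10457) = I*sqrt(10457) ≈ 102.26*I)
(50075 + r)/(-41502 + 36493) = (50075 + I*sqrt(10457))/(-41502 + 36493) = (50075 + I*sqrt(10457))/(-5009) = (50075 + I*sqrt(10457))*(-1/5009) = -50075/5009 - I*sqrt(10457)/5009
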